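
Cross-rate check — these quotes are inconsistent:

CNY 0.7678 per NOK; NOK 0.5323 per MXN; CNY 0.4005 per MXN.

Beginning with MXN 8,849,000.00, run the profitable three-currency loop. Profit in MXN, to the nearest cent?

Profitable loop is MXN → NOK → CNY → MXN:
MXN 8,849,000.00 × 0.5323 = NOK 4,710,322.70
NOK 4,710,322.70 × 0.7678 = CNY 3,616,585.77
CNY 3,616,585.77 ÷ 0.4005 = MXN 9,030,176.70
Profit = MXN 9,030,176.70 − MXN 8,849,000.00

Profit: MXN 181,176.70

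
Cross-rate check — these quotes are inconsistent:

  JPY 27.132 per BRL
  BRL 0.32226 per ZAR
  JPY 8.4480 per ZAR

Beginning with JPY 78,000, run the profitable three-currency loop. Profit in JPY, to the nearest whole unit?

Profitable loop is JPY → ZAR → BRL → JPY:
JPY 78,000 ÷ 8.4480 = ZAR 9,232.95
ZAR 9,232.95 × 0.32226 = BRL 2,975.41
BRL 2,975.41 × 27.132 = JPY 80,729
Profit = JPY 80,729 − JPY 78,000

Profit: JPY 2,729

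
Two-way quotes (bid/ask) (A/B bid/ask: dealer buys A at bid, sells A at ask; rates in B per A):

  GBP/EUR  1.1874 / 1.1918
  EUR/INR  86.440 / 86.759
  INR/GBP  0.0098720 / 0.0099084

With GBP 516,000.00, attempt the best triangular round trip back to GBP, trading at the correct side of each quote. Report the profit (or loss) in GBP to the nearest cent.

Net profit: GBP 6,837.41

Best loop GBP → EUR → INR → GBP:
GBP 516,000.00 × 1.1874 (sell GBP at bid) = EUR 612,698.40
EUR 612,698.40 × 86.440 (sell EUR at bid) = INR 52,961,649.70
INR 52,961,649.70 × 0.0098720 (sell INR at bid) = GBP 522,837.41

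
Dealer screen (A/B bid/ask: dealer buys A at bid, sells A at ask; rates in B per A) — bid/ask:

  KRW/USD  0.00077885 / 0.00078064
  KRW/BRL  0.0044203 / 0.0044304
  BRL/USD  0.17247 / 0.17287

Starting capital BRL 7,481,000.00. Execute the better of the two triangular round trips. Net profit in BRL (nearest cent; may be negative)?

Net profit: BRL 126,656.74

Best loop BRL → KRW → USD → BRL:
BRL 7,481,000.00 ÷ 0.0044304 (buy KRW at ask) = KRW 1,688,560,852
KRW 1,688,560,852 × 0.00077885 (sell KRW at bid) = USD 1,315,135.62
USD 1,315,135.62 ÷ 0.17287 (buy BRL at ask) = BRL 7,607,656.74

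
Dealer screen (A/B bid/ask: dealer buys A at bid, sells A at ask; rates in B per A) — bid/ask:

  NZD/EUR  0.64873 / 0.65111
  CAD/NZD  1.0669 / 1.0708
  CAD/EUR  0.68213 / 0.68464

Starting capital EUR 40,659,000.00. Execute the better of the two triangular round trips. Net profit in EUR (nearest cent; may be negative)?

Best loop EUR → CAD → NZD → EUR:
EUR 40,659,000.00 ÷ 0.68464 (buy CAD at ask) = CAD 59,387,415.28
CAD 59,387,415.28 × 1.0669 (sell CAD at bid) = NZD 63,360,433.37
NZD 63,360,433.37 × 0.64873 (sell NZD at bid) = EUR 41,103,813.94

Net profit: EUR 444,813.94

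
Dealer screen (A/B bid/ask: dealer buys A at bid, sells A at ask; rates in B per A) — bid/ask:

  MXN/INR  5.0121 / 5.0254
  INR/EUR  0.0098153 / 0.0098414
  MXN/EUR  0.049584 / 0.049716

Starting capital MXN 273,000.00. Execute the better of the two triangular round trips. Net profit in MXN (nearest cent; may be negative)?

Net profit: MXN 701.19

Best loop MXN → EUR → INR → MXN:
MXN 273,000.00 × 0.049584 (sell MXN at bid) = EUR 13,536.43
EUR 13,536.43 ÷ 0.0098414 (buy INR at ask) = INR 1,375,457.96
INR 1,375,457.96 ÷ 5.0254 (buy MXN at ask) = MXN 273,701.19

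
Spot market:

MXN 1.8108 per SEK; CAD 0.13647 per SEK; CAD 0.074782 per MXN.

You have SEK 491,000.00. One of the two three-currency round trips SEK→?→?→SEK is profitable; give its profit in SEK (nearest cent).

Profitable loop is SEK → CAD → MXN → SEK:
SEK 491,000.00 × 0.13647 = CAD 67,006.77
CAD 67,006.77 ÷ 0.074782 = MXN 896,028.05
MXN 896,028.05 ÷ 1.8108 = SEK 494,824.42
Profit = SEK 494,824.42 − SEK 491,000.00

Profit: SEK 3,824.42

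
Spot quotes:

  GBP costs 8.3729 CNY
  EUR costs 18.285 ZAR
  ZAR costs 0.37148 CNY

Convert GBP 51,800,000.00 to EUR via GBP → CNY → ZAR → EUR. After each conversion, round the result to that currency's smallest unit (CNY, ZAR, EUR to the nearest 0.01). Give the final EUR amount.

GBP 51,800,000.00 × 8.3729 = CNY 433,716,220.00
CNY 433,716,220.00 ÷ 0.37148 = ZAR 1,167,535,856.57
ZAR 1,167,535,856.57 ÷ 18.285 = EUR 63,852,111.38

EUR 63,852,111.38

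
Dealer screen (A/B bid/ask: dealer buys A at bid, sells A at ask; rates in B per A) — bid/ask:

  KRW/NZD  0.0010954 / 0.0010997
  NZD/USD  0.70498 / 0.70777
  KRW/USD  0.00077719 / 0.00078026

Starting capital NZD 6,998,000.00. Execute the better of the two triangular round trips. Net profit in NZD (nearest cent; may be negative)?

Best loop NZD → KRW → USD → NZD:
NZD 6,998,000.00 ÷ 0.0010997 (buy KRW at ask) = KRW 6,363,553,696
KRW 6,363,553,696 × 0.00077719 (sell KRW at bid) = USD 4,945,690.30
USD 4,945,690.30 ÷ 0.70777 (buy NZD at ask) = NZD 6,987,708.29

Net result: NZD -10,291.71 (no profitable arbitrage after spreads)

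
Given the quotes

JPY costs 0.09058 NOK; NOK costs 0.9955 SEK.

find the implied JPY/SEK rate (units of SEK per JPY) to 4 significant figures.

1 JPY × 0.09058 = 0.09058 NOK
0.09058 NOK × 0.9955 = 0.0901724 SEK

JPY/SEK = 0.09017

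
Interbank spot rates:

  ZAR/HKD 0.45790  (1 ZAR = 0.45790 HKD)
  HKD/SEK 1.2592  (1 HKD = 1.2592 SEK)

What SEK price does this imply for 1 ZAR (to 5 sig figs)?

1 ZAR × 0.45790 = 0.4579 HKD
0.4579 HKD × 1.2592 = 0.576588 SEK

ZAR/SEK = 0.57659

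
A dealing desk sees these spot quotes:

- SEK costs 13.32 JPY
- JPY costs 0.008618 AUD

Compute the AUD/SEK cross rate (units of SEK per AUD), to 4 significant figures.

1 AUD ÷ 0.008618 = 116.036 JPY
116.036 JPY ÷ 13.32 = 8.71143 SEK

AUD/SEK = 8.711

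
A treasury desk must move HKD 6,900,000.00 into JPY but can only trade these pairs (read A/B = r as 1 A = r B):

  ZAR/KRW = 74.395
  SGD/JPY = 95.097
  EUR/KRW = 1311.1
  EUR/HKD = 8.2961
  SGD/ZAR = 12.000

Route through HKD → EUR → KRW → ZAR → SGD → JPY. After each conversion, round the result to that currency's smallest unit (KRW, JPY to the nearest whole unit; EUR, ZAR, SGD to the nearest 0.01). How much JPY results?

HKD 6,900,000.00 ÷ 8.2961 = EUR 831,716.11
EUR 831,716.11 × 1311.1 = KRW 1,090,462,992
KRW 1,090,462,992 ÷ 74.395 = ZAR 14,657,745.71
ZAR 14,657,745.71 ÷ 12.000 = SGD 1,221,478.81
SGD 1,221,478.81 × 95.097 = JPY 116,158,970

JPY 116,158,970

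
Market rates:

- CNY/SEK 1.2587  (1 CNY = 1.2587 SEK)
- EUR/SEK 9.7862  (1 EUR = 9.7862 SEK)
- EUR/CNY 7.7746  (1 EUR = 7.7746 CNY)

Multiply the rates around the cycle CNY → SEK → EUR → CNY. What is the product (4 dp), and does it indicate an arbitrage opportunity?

1.0000 (no arbitrage)

Around CNY → SEK → EUR → CNY: 1 × 1.2587 ÷ 9.7862 × 7.7746 = 0.999968
Product ≈ 1 (deviation 0.003%, within rounding noise).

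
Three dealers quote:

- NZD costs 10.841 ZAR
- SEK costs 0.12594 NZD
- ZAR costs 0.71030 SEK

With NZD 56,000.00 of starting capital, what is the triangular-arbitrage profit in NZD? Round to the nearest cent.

Profitable loop is NZD → SEK → ZAR → NZD:
NZD 56,000.00 ÷ 0.12594 = SEK 444,656.19
SEK 444,656.19 ÷ 0.71030 = ZAR 626,011.81
ZAR 626,011.81 ÷ 10.841 = NZD 57,744.84
Profit = NZD 57,744.84 − NZD 56,000.00

Profit: NZD 1,744.84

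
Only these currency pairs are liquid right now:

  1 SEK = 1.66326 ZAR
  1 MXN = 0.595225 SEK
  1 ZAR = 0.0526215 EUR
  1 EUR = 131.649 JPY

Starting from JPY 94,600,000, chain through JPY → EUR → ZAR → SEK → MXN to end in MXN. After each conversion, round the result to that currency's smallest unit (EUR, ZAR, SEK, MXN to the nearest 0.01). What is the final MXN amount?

JPY 94,600,000 ÷ 131.649 = EUR 718,577.43
EUR 718,577.43 ÷ 0.0526215 = ZAR 13,655,586.21
ZAR 13,655,586.21 ÷ 1.66326 = SEK 8,210,133.24
SEK 8,210,133.24 ÷ 0.595225 = MXN 13,793,327.30

MXN 13,793,327.30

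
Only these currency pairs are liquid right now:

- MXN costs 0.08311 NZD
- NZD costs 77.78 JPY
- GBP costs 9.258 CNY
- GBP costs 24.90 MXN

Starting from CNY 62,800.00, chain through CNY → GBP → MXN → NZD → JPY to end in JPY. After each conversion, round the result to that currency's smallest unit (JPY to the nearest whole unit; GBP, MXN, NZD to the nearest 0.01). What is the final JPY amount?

CNY 62,800.00 ÷ 9.258 = GBP 6,783.32
GBP 6,783.32 × 24.90 = MXN 168,904.67
MXN 168,904.67 × 0.08311 = NZD 14,037.67
NZD 14,037.67 × 77.78 = JPY 1,091,850

JPY 1,091,850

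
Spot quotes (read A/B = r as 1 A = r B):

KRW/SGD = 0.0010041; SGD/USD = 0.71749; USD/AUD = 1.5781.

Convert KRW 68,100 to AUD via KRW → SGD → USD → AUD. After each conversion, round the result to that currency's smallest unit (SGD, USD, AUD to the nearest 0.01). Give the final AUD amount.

KRW 68,100 × 0.0010041 = SGD 68.38
SGD 68.38 × 0.71749 = USD 49.06
USD 49.06 × 1.5781 = AUD 77.42

AUD 77.42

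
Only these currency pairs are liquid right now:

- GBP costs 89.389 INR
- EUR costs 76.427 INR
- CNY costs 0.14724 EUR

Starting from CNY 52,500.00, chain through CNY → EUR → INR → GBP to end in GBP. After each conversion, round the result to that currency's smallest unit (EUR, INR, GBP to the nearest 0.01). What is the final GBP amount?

GBP 6,609.18

CNY 52,500.00 × 0.14724 = EUR 7,730.10
EUR 7,730.10 × 76.427 = INR 590,788.35
INR 590,788.35 ÷ 89.389 = GBP 6,609.18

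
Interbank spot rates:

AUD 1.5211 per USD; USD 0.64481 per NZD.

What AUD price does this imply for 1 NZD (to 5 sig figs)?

NZD/AUD = 0.98082

1 NZD × 0.64481 = 0.64481 USD
0.64481 USD × 1.5211 = 0.98082 AUD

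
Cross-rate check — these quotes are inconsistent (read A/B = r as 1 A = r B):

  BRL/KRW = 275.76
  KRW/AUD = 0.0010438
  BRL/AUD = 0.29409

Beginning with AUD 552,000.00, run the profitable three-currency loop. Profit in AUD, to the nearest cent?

Profitable loop is AUD → KRW → BRL → AUD:
AUD 552,000.00 ÷ 0.0010438 = KRW 528,836,942
KRW 528,836,942 ÷ 275.76 = BRL 1,917,743.48
BRL 1,917,743.48 × 0.29409 = AUD 563,989.18
Profit = AUD 563,989.18 − AUD 552,000.00

Profit: AUD 11,989.18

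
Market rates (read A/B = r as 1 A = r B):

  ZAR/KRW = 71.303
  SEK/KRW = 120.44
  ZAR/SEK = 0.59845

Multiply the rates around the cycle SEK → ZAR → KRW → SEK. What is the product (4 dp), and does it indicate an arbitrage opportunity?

Around SEK → ZAR → KRW → SEK: 1 ÷ 0.59845 × 71.303 ÷ 120.44 = 0.989257
Product < 1; profitable direction is SEK → KRW → ZAR → SEK.

0.9893 (arbitrage exists)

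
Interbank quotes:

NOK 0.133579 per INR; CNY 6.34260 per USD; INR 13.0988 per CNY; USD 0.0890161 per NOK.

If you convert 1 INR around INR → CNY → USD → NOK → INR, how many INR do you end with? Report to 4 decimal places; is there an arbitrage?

1.0123 (arbitrage exists)

Around INR → CNY → USD → NOK → INR: 1 ÷ 13.0988 ÷ 6.34260 ÷ 0.0890161 ÷ 0.133579 = 1.012265
Product > 1; profitable direction is INR → CNY → USD → NOK → INR.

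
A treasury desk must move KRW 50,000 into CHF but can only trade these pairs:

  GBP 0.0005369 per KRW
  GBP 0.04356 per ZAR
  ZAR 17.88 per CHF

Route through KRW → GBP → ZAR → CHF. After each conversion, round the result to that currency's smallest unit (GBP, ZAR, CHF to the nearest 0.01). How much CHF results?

CHF 34.46

KRW 50,000 × 0.0005369 = GBP 26.84
GBP 26.84 ÷ 0.04356 = ZAR 616.16
ZAR 616.16 ÷ 17.88 = CHF 34.46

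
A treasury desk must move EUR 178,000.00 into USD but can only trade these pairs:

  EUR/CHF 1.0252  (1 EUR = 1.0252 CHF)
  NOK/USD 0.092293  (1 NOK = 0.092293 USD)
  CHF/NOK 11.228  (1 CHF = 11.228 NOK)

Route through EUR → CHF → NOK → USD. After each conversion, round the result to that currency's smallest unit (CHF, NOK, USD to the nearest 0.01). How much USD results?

EUR 178,000.00 × 1.0252 = CHF 182,485.60
CHF 182,485.60 × 11.228 = NOK 2,048,948.32
NOK 2,048,948.32 × 0.092293 = USD 189,103.59

USD 189,103.59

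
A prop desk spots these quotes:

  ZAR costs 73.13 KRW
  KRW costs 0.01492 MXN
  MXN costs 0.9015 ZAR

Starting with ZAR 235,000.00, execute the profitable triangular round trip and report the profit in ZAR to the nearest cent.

Profitable loop is ZAR → MXN → KRW → ZAR:
ZAR 235,000.00 ÷ 0.9015 = MXN 260,676.65
MXN 260,676.65 ÷ 0.01492 = KRW 17,471,625
KRW 17,471,625 ÷ 73.13 = ZAR 238,911.87
Profit = ZAR 238,911.87 − ZAR 235,000.00

Profit: ZAR 3,911.87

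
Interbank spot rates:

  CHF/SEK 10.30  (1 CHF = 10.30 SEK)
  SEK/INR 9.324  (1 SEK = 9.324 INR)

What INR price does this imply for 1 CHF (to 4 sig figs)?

CHF/INR = 96.04

1 CHF × 10.30 = 10.3 SEK
10.3 SEK × 9.324 = 96.0372 INR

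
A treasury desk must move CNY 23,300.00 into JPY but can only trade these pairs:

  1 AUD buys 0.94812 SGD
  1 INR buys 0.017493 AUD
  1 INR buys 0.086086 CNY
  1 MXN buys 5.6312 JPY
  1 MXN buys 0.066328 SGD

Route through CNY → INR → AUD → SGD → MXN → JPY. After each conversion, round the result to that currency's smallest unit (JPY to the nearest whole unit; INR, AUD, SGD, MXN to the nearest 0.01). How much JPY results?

JPY 381,115

CNY 23,300.00 ÷ 0.086086 = INR 270,659.57
INR 270,659.57 × 0.017493 = AUD 4,734.65
AUD 4,734.65 × 0.94812 = SGD 4,489.02
SGD 4,489.02 ÷ 0.066328 = MXN 67,679.11
MXN 67,679.11 × 5.6312 = JPY 381,115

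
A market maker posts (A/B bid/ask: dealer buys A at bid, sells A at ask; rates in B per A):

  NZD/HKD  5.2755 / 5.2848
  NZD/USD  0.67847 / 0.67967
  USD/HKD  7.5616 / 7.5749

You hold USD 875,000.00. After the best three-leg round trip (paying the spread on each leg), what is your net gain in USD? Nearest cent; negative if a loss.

Best loop USD → NZD → HKD → USD:
USD 875,000.00 ÷ 0.67967 (buy NZD at ask) = NZD 1,287,389.47
NZD 1,287,389.47 × 5.2755 (sell NZD at bid) = HKD 6,791,623.14
HKD 6,791,623.14 ÷ 7.5749 (buy USD at ask) = USD 896,595.75

Net profit: USD 21,595.75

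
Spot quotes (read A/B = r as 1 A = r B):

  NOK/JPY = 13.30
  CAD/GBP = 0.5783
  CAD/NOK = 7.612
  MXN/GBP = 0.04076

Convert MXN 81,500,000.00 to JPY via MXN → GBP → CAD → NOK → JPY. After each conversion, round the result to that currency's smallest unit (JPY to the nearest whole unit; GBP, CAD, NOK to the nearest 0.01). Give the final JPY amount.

JPY 581,552,615

MXN 81,500,000.00 × 0.04076 = GBP 3,321,940.00
GBP 3,321,940.00 ÷ 0.5783 = CAD 5,744,319.56
CAD 5,744,319.56 × 7.612 = NOK 43,725,760.49
NOK 43,725,760.49 × 13.30 = JPY 581,552,615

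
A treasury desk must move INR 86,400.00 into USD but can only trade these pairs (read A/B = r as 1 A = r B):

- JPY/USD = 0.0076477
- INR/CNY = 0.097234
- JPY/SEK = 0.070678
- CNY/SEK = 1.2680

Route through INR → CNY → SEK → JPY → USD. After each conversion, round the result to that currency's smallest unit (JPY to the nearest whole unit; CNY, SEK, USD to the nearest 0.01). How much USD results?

INR 86,400.00 × 0.097234 = CNY 8,401.02
CNY 8,401.02 × 1.2680 = SEK 10,652.49
SEK 10,652.49 ÷ 0.070678 = JPY 150,719
JPY 150,719 × 0.0076477 = USD 1,152.65

USD 1,152.65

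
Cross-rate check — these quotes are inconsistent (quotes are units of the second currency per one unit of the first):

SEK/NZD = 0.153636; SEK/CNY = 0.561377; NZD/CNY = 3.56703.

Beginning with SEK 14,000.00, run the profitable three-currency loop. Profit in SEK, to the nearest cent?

Profit: SEK 341.11

Profitable loop is SEK → CNY → NZD → SEK:
SEK 14,000.00 × 0.561377 = CNY 7,859.28
CNY 7,859.28 ÷ 3.56703 = NZD 2,203.31
NZD 2,203.31 ÷ 0.153636 = SEK 14,341.11
Profit = SEK 14,341.11 − SEK 14,000.00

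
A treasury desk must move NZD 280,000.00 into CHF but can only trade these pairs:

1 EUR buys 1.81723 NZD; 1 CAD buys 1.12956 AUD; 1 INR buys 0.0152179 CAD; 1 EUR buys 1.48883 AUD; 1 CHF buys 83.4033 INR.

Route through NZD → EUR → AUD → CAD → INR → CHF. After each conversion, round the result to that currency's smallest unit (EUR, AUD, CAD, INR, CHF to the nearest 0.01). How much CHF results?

CHF 160,009.58

NZD 280,000.00 ÷ 1.81723 = EUR 154,080.66
EUR 154,080.66 × 1.48883 = AUD 229,399.91
AUD 229,399.91 ÷ 1.12956 = CAD 203,087.85
CAD 203,087.85 ÷ 0.0152179 = INR 13,345,326.88
INR 13,345,326.88 ÷ 83.4033 = CHF 160,009.58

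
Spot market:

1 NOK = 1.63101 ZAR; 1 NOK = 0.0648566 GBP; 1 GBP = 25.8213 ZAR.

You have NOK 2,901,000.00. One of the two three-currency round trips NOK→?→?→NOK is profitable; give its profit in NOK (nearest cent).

Profitable loop is NOK → GBP → ZAR → NOK:
NOK 2,901,000.00 × 0.0648566 = GBP 188,149.00
GBP 188,149.00 × 25.8213 = ZAR 4,858,251.69
ZAR 4,858,251.69 ÷ 1.63101 = NOK 2,978,676.82
Profit = NOK 2,978,676.82 − NOK 2,901,000.00

Profit: NOK 77,676.82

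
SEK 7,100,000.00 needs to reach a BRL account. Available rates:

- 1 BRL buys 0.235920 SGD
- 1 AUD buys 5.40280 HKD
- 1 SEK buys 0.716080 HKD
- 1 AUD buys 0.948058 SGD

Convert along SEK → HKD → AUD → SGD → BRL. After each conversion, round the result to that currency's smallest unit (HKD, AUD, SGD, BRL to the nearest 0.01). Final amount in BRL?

BRL 3,781,561.33

SEK 7,100,000.00 × 0.716080 = HKD 5,084,168.00
HKD 5,084,168.00 ÷ 5.40280 = AUD 941,024.65
AUD 941,024.65 × 0.948058 = SGD 892,145.95
SGD 892,145.95 ÷ 0.235920 = BRL 3,781,561.33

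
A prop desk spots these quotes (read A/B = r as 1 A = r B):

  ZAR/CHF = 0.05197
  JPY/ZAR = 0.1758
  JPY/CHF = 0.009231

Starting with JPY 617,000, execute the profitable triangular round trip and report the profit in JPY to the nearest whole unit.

Profitable loop is JPY → CHF → ZAR → JPY:
JPY 617,000 × 0.009231 = CHF 5,695.53
CHF 5,695.53 ÷ 0.05197 = ZAR 109,592.59
ZAR 109,592.59 ÷ 0.1758 = JPY 623,394
Profit = JPY 623,394 − JPY 617,000

Profit: JPY 6,394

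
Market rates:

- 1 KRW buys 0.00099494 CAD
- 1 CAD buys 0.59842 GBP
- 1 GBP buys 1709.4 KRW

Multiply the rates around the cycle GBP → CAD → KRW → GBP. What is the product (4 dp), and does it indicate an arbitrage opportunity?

0.9825 (arbitrage exists)

Around GBP → CAD → KRW → GBP: 1 ÷ 0.59842 ÷ 0.00099494 ÷ 1709.4 = 0.982547
Product < 1; profitable direction is GBP → KRW → CAD → GBP.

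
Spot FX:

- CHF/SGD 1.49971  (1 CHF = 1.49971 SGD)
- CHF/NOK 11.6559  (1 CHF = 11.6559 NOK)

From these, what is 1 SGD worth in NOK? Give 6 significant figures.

1 SGD ÷ 1.49971 = 0.666796 CHF
0.666796 CHF × 11.6559 = 7.7721 NOK

SGD/NOK = 7.77210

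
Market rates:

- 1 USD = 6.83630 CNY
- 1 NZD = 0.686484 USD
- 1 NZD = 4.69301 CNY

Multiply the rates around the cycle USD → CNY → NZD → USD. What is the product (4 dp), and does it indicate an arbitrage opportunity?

1.0000 (no arbitrage)

Around USD → CNY → NZD → USD: 1 × 6.83630 ÷ 4.69301 × 0.686484 = 1.000000
Product ≈ 1 (deviation 0.000%, within rounding noise).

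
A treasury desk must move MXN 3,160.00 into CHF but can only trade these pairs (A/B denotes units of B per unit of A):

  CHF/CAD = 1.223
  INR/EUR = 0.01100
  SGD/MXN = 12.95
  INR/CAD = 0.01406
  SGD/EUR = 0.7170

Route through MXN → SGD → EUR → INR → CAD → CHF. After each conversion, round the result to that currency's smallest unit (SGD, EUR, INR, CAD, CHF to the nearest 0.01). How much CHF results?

CHF 182.85

MXN 3,160.00 ÷ 12.95 = SGD 244.02
SGD 244.02 × 0.7170 = EUR 174.96
EUR 174.96 ÷ 0.01100 = INR 15,905.45
INR 15,905.45 × 0.01406 = CAD 223.63
CAD 223.63 ÷ 1.223 = CHF 182.85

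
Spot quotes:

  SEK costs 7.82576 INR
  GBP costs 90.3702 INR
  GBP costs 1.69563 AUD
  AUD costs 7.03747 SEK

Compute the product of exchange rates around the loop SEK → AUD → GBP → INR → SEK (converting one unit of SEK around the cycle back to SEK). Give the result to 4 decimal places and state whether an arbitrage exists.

0.9677 (arbitrage exists)

Around SEK → AUD → GBP → INR → SEK: 1 ÷ 7.03747 ÷ 1.69563 × 90.3702 ÷ 7.82576 = 0.967723
Product < 1; profitable direction is SEK → INR → GBP → AUD → SEK.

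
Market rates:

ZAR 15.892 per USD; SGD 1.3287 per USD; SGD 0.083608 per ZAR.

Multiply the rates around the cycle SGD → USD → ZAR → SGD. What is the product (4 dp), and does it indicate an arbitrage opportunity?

1.0000 (no arbitrage)

Around SGD → USD → ZAR → SGD: 1 ÷ 1.3287 × 15.892 × 0.083608 = 0.999999
Product ≈ 1 (deviation 0.000%, within rounding noise).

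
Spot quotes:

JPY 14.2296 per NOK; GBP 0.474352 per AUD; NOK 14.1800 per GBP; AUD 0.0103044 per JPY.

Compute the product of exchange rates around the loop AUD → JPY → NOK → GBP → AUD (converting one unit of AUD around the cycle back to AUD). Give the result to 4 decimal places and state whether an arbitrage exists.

1.0139 (arbitrage exists)

Around AUD → JPY → NOK → GBP → AUD: 1 ÷ 0.0103044 ÷ 14.2296 ÷ 14.1800 ÷ 0.474352 = 1.013929
Product > 1; profitable direction is AUD → JPY → NOK → GBP → AUD.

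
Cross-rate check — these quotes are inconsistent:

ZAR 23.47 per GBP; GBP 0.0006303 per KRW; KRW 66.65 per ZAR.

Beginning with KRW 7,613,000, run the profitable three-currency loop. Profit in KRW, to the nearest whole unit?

Profitable loop is KRW → ZAR → GBP → KRW:
KRW 7,613,000 ÷ 66.65 = ZAR 114,223.56
ZAR 114,223.56 ÷ 23.47 = GBP 4,866.79
GBP 4,866.79 ÷ 0.0006303 = KRW 7,721,386
Profit = KRW 7,721,386 − KRW 7,613,000

Profit: KRW 108,386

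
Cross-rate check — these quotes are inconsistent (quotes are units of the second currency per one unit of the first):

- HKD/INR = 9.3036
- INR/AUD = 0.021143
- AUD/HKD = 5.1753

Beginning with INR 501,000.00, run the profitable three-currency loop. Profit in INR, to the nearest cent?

Profit: INR 9,024.33

Profitable loop is INR → AUD → HKD → INR:
INR 501,000.00 × 0.021143 = AUD 10,592.64
AUD 10,592.64 × 5.1753 = HKD 54,820.11
HKD 54,820.11 × 9.3036 = INR 510,024.33
Profit = INR 510,024.33 − INR 501,000.00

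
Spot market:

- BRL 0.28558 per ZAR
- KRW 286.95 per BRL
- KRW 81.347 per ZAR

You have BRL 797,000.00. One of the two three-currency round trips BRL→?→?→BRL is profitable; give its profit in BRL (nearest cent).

Profit: BRL 5,880.29

Profitable loop is BRL → KRW → ZAR → BRL:
BRL 797,000.00 × 286.95 = KRW 228,699,150
KRW 228,699,150 ÷ 81.347 = ZAR 2,811,402.39
ZAR 2,811,402.39 × 0.28558 = BRL 802,880.29
Profit = BRL 802,880.29 − BRL 797,000.00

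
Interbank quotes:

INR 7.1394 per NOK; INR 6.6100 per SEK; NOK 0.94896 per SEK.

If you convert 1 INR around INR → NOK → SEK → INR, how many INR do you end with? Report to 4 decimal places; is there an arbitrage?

Around INR → NOK → SEK → INR: 1 ÷ 7.1394 ÷ 0.94896 × 6.6100 = 0.975645
Product < 1; profitable direction is INR → SEK → NOK → INR.

0.9756 (arbitrage exists)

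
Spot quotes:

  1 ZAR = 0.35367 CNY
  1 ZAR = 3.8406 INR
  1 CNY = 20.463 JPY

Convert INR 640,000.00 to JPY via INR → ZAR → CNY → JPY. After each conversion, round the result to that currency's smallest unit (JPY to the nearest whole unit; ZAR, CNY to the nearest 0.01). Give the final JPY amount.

INR 640,000.00 ÷ 3.8406 = ZAR 166,640.63
ZAR 166,640.63 × 0.35367 = CNY 58,935.79
CNY 58,935.79 × 20.463 = JPY 1,206,003

JPY 1,206,003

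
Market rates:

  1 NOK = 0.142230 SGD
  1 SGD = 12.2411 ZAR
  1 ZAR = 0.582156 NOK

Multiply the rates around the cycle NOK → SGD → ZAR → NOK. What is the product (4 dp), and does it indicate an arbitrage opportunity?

1.0136 (arbitrage exists)

Around NOK → SGD → ZAR → NOK: 1 × 0.142230 × 12.2411 × 0.582156 = 1.013564
Product > 1; profitable direction is NOK → SGD → ZAR → NOK.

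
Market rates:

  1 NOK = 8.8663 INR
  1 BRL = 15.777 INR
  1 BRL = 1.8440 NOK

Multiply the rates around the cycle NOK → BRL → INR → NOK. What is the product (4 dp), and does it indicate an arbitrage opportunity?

0.9650 (arbitrage exists)

Around NOK → BRL → INR → NOK: 1 ÷ 1.8440 × 15.777 ÷ 8.8663 = 0.964986
Product < 1; profitable direction is NOK → INR → BRL → NOK.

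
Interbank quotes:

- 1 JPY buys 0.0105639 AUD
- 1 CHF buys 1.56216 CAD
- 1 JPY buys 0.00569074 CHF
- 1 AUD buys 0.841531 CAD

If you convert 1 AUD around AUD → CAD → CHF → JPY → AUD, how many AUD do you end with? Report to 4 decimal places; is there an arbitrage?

Around AUD → CAD → CHF → JPY → AUD: 1 × 0.841531 ÷ 1.56216 ÷ 0.00569074 × 0.0105639 = 1.000000
Product ≈ 1 (deviation 0.000%, within rounding noise).

1.0000 (no arbitrage)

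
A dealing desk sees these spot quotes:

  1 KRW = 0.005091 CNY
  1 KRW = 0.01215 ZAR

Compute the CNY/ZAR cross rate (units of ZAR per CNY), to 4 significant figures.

CNY/ZAR = 2.387

1 CNY ÷ 0.005091 = 196.425 KRW
196.425 KRW × 0.01215 = 2.38656 ZAR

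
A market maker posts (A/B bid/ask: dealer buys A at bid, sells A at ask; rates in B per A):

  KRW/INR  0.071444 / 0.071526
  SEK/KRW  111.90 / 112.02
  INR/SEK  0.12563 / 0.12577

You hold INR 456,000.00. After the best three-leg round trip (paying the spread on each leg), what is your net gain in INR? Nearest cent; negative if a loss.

Best loop INR → SEK → KRW → INR:
INR 456,000.00 × 0.12563 (sell INR at bid) = SEK 57,287.28
SEK 57,287.28 × 111.90 (sell SEK at bid) = KRW 6,410,447
KRW 6,410,447 × 0.071444 (sell KRW at bid) = INR 457,987.95

Net profit: INR 1,987.95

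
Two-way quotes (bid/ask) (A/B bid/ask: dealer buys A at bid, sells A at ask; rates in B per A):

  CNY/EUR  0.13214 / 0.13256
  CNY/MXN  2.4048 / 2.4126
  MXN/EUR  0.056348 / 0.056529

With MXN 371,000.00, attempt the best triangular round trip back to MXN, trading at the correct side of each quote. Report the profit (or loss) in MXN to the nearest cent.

Best loop MXN → EUR → CNY → MXN:
MXN 371,000.00 × 0.056348 (sell MXN at bid) = EUR 20,905.11
EUR 20,905.11 ÷ 0.13256 (buy CNY at ask) = CNY 157,702.99
CNY 157,702.99 × 2.4048 (sell CNY at bid) = MXN 379,244.14

Net profit: MXN 8,244.14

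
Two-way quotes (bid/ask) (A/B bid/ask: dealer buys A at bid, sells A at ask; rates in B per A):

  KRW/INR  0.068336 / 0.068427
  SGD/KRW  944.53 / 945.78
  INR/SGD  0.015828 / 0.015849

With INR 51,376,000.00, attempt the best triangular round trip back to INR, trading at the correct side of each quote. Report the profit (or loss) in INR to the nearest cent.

Best loop INR → SGD → KRW → INR:
INR 51,376,000.00 × 0.015828 (sell INR at bid) = SGD 813,179.33
SGD 813,179.33 × 944.53 (sell SGD at bid) = KRW 768,072,271
KRW 768,072,271 × 0.068336 (sell KRW at bid) = INR 52,486,986.69

Net profit: INR 1,110,986.69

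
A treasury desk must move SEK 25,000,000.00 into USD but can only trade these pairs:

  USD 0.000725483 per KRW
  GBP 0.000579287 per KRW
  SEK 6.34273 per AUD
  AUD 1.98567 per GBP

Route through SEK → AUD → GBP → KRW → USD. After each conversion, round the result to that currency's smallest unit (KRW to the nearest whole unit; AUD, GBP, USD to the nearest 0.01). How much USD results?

SEK 25,000,000.00 ÷ 6.34273 = AUD 3,941,520.45
AUD 3,941,520.45 ÷ 1.98567 = GBP 1,984,982.63
GBP 1,984,982.63 ÷ 0.000579287 = KRW 3,426,596,195
KRW 3,426,596,195 × 0.000725483 = USD 2,485,937.29

USD 2,485,937.29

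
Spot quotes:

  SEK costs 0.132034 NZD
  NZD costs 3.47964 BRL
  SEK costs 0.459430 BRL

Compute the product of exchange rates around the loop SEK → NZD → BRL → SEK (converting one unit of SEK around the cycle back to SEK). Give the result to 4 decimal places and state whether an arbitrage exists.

Around SEK → NZD → BRL → SEK: 1 × 0.132034 × 3.47964 ÷ 0.459430 = 1.000002
Product ≈ 1 (deviation 0.000%, within rounding noise).

1.0000 (no arbitrage)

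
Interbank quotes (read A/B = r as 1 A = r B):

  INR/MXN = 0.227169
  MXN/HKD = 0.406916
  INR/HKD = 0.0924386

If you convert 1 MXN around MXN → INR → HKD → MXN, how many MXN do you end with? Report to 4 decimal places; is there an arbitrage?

1.0000 (no arbitrage)

Around MXN → INR → HKD → MXN: 1 ÷ 0.227169 × 0.0924386 ÷ 0.406916 = 0.999999
Product ≈ 1 (deviation 0.000%, within rounding noise).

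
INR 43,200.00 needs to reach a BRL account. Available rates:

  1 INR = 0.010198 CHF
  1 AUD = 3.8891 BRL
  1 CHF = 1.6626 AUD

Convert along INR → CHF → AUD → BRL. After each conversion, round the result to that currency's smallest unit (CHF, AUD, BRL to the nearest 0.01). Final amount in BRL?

INR 43,200.00 × 0.010198 = CHF 440.55
CHF 440.55 × 1.6626 = AUD 732.46
AUD 732.46 × 3.8891 = BRL 2,848.61

BRL 2,848.61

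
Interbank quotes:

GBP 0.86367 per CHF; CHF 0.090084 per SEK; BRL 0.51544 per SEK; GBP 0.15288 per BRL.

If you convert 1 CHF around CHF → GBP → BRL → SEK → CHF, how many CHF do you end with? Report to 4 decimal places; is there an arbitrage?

0.9873 (arbitrage exists)

Around CHF → GBP → BRL → SEK → CHF: 1 × 0.86367 ÷ 0.15288 ÷ 0.51544 × 0.090084 = 0.987340
Product < 1; profitable direction is CHF → SEK → BRL → GBP → CHF.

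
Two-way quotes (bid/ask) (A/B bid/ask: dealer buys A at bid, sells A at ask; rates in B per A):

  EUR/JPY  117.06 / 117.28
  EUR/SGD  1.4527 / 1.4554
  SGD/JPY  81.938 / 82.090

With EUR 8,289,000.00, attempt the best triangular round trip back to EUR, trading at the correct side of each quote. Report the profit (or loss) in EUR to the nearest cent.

Best loop EUR → SGD → JPY → EUR:
EUR 8,289,000.00 × 1.4527 (sell EUR at bid) = SGD 12,041,430.30
SGD 12,041,430.30 × 81.938 (sell SGD at bid) = JPY 986,650,716
JPY 986,650,716 ÷ 117.28 (buy EUR at ask) = EUR 8,412,778.96

Net profit: EUR 123,778.96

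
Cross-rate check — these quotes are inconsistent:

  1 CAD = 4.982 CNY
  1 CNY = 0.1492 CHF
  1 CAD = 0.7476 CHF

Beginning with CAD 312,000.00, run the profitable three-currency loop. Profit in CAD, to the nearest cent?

Profit: CAD 1,798.84

Profitable loop is CAD → CHF → CNY → CAD:
CAD 312,000.00 × 0.7476 = CHF 233,251.20
CHF 233,251.20 ÷ 0.1492 = CNY 1,563,345.84
CNY 1,563,345.84 ÷ 4.982 = CAD 313,798.84
Profit = CAD 313,798.84 − CAD 312,000.00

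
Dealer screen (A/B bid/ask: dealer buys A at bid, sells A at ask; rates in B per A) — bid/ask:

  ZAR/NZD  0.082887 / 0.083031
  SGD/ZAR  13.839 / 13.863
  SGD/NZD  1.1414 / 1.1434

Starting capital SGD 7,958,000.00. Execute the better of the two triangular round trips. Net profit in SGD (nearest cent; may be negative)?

Best loop SGD → ZAR → NZD → SGD:
SGD 7,958,000.00 × 13.839 (sell SGD at bid) = ZAR 110,130,762.00
ZAR 110,130,762.00 × 0.082887 (sell ZAR at bid) = NZD 9,128,408.47
NZD 9,128,408.47 ÷ 1.1434 (buy SGD at ask) = SGD 7,983,565.22

Net profit: SGD 25,565.22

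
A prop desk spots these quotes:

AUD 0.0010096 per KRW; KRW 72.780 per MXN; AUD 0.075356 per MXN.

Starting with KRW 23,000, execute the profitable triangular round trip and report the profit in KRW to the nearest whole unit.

Profit: KRW 588

Profitable loop is KRW → MXN → AUD → KRW:
KRW 23,000 ÷ 72.780 = MXN 316.02
MXN 316.02 × 0.075356 = AUD 23.81
AUD 23.81 ÷ 0.0010096 = KRW 23,588
Profit = KRW 23,588 − KRW 23,000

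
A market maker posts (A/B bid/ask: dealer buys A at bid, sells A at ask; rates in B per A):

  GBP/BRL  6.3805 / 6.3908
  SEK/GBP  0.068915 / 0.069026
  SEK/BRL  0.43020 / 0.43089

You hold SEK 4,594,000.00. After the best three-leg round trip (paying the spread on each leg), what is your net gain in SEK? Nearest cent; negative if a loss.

Net profit: SEK 94,058.79

Best loop SEK → GBP → BRL → SEK:
SEK 4,594,000.00 × 0.068915 (sell SEK at bid) = GBP 316,595.51
GBP 316,595.51 × 6.3805 (sell GBP at bid) = BRL 2,020,037.65
BRL 2,020,037.65 ÷ 0.43089 (buy SEK at ask) = SEK 4,688,058.79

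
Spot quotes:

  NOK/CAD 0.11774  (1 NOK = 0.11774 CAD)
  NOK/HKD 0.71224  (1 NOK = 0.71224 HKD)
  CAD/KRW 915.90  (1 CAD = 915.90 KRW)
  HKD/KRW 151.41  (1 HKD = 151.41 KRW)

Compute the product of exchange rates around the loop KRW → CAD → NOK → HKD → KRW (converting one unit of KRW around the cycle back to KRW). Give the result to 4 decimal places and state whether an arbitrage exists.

Around KRW → CAD → NOK → HKD → KRW: 1 ÷ 915.90 ÷ 0.11774 × 0.71224 × 151.41 = 1.000020
Product ≈ 1 (deviation 0.002%, within rounding noise).

1.0000 (no arbitrage)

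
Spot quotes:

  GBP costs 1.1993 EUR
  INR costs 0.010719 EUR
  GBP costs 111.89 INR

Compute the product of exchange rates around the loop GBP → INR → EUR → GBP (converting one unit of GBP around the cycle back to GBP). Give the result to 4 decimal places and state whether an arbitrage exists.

Around GBP → INR → EUR → GBP: 1 × 111.89 × 0.010719 ÷ 1.1993 = 1.000041
Product ≈ 1 (deviation 0.004%, within rounding noise).

1.0000 (no arbitrage)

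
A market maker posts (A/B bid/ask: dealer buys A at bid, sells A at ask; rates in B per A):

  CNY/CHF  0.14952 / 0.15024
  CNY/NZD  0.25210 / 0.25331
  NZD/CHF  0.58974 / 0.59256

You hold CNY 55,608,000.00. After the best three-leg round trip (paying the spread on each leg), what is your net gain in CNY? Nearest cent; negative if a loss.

Best loop CNY → CHF → NZD → CNY:
CNY 55,608,000.00 × 0.14952 (sell CNY at bid) = CHF 8,314,508.16
CHF 8,314,508.16 ÷ 0.59256 (buy NZD at ask) = NZD 14,031,504.25
NZD 14,031,504.25 ÷ 0.25331 (buy CNY at ask) = CNY 55,392,618.74

Net result: CNY -215,381.26 (no profitable arbitrage after spreads)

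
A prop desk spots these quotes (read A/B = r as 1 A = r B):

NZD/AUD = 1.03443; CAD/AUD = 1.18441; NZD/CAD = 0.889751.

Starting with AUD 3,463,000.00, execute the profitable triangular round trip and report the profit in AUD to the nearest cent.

Profit: AUD 64,946.05

Profitable loop is AUD → NZD → CAD → AUD:
AUD 3,463,000.00 ÷ 1.03443 = NZD 3,347,737.40
NZD 3,347,737.40 × 0.889751 = CAD 2,978,652.70
CAD 2,978,652.70 × 1.18441 = AUD 3,527,946.05
Profit = AUD 3,527,946.05 − AUD 3,463,000.00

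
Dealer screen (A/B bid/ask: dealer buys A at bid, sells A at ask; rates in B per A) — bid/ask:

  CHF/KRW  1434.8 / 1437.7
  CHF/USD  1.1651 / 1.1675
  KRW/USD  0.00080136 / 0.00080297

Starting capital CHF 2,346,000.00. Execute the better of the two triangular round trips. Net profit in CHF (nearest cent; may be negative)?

Net profit: CHF 21,683.34

Best loop CHF → USD → KRW → CHF:
CHF 2,346,000.00 × 1.1651 (sell CHF at bid) = USD 2,733,324.60
USD 2,733,324.60 ÷ 0.00080297 (buy KRW at ask) = KRW 3,404,018,332
KRW 3,404,018,332 ÷ 1437.7 (buy CHF at ask) = CHF 2,367,683.34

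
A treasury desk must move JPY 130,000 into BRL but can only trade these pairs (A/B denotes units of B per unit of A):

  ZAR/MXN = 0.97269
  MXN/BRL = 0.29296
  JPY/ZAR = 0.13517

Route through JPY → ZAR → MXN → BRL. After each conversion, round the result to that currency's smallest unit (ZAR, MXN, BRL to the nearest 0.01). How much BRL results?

JPY 130,000 × 0.13517 = ZAR 17,572.10
ZAR 17,572.10 × 0.97269 = MXN 17,092.21
MXN 17,092.21 × 0.29296 = BRL 5,007.33

BRL 5,007.33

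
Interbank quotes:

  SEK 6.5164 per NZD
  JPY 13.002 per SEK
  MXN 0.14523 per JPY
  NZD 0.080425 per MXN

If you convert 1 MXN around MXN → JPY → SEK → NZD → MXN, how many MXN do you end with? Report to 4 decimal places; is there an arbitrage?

1.0105 (arbitrage exists)

Around MXN → JPY → SEK → NZD → MXN: 1 ÷ 0.14523 ÷ 13.002 ÷ 6.5164 ÷ 0.080425 = 1.010496
Product > 1; profitable direction is MXN → JPY → SEK → NZD → MXN.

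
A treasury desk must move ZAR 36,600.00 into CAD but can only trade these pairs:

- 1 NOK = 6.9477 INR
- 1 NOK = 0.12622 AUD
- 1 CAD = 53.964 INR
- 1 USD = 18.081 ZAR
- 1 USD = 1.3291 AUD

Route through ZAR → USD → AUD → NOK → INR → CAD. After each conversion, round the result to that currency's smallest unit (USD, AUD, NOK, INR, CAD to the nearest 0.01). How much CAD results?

ZAR 36,600.00 ÷ 18.081 = USD 2,024.22
USD 2,024.22 × 1.3291 = AUD 2,690.39
AUD 2,690.39 ÷ 0.12622 = NOK 21,315.08
NOK 21,315.08 × 6.9477 = INR 148,090.78
INR 148,090.78 ÷ 53.964 = CAD 2,744.25

CAD 2,744.25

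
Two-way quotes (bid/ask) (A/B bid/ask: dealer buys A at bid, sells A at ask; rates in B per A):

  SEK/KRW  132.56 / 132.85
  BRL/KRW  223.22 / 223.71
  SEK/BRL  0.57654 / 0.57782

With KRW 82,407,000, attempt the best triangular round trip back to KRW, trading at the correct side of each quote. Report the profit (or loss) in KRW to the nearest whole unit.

Best loop KRW → BRL → SEK → KRW:
KRW 82,407,000 ÷ 223.71 (buy BRL at ask) = BRL 368,365.29
BRL 368,365.29 ÷ 0.57782 (buy SEK at ask) = SEK 637,508.73
SEK 637,508.73 × 132.56 (sell SEK at bid) = KRW 84,508,157

Net profit: KRW 2,101,157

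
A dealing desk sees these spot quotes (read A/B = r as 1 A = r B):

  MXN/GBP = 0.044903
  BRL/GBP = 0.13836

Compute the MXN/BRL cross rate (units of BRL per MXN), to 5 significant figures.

MXN/BRL = 0.32454

1 MXN × 0.044903 = 0.044903 GBP
0.044903 GBP ÷ 0.13836 = 0.324537 BRL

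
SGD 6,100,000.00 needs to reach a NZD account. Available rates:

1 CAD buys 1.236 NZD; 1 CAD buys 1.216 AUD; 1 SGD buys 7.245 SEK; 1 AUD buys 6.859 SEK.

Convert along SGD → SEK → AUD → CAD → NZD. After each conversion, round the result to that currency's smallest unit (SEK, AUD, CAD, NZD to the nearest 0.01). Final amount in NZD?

NZD 6,549,261.29

SGD 6,100,000.00 × 7.245 = SEK 44,194,500.00
SEK 44,194,500.00 ÷ 6.859 = AUD 6,443,286.19
AUD 6,443,286.19 ÷ 1.216 = CAD 5,298,755.09
CAD 5,298,755.09 × 1.236 = NZD 6,549,261.29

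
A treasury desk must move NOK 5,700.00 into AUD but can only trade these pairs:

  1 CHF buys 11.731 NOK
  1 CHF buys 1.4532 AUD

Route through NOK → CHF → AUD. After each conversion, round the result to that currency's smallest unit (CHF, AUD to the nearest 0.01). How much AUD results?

NOK 5,700.00 ÷ 11.731 = CHF 485.89
CHF 485.89 × 1.4532 = AUD 706.10

AUD 706.10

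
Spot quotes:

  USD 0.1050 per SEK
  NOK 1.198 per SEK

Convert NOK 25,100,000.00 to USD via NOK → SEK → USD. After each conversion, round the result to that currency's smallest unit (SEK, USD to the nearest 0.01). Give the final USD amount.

NOK 25,100,000.00 ÷ 1.198 = SEK 20,951,585.98
SEK 20,951,585.98 × 0.1050 = USD 2,199,916.53

USD 2,199,916.53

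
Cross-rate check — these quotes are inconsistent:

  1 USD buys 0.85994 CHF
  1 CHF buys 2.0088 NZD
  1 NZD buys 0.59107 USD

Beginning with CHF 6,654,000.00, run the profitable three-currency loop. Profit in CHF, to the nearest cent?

Profitable loop is CHF → NZD → USD → CHF:
CHF 6,654,000.00 × 2.0088 = NZD 13,366,555.20
NZD 13,366,555.20 × 0.59107 = USD 7,900,569.78
USD 7,900,569.78 × 0.85994 = CHF 6,794,015.98
Profit = CHF 6,794,015.98 − CHF 6,654,000.00

Profit: CHF 140,015.98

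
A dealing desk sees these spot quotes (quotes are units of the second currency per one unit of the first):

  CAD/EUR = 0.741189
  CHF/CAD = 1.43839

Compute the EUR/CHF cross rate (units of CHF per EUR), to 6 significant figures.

EUR/CHF = 0.937982

1 EUR ÷ 0.741189 = 1.34918 CAD
1.34918 CAD ÷ 1.43839 = 0.937982 CHF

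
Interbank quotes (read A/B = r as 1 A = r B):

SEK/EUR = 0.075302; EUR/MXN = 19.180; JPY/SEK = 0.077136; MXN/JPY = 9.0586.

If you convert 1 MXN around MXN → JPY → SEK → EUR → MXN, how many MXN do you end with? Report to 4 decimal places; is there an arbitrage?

1.0092 (arbitrage exists)

Around MXN → JPY → SEK → EUR → MXN: 1 × 9.0586 × 0.077136 × 0.075302 × 19.180 = 1.009191
Product > 1; profitable direction is MXN → JPY → SEK → EUR → MXN.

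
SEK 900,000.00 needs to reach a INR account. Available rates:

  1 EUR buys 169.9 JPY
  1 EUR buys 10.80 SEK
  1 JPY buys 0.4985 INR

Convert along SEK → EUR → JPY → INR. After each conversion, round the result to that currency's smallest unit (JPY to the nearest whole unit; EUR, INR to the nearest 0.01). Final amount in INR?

INR 7,057,929.00

SEK 900,000.00 ÷ 10.80 = EUR 83,333.33
EUR 83,333.33 × 169.9 = JPY 14,158,333
JPY 14,158,333 × 0.4985 = INR 7,057,929.00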